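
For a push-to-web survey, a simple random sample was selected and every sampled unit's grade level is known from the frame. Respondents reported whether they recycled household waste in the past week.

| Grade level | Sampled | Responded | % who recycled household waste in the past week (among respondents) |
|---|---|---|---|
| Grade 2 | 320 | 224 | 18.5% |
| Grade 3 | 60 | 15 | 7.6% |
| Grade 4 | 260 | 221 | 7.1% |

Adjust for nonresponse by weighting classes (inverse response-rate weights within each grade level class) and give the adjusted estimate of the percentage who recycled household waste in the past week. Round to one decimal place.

Response rates by class: Grade 2 224/320 = 70%, Grade 3 15/60 = 25%, Grade 4 221/260 = 85%.
Each respondent's weight = sampled/responded in their class; summing within a class gives n_sampled, so:
  Grade 2: 320 × 18.5 = 5920
  Grade 3: 60 × 7.6 = 456
  Grade 4: 260 × 7.1 = 1846
Adjusted estimate = 8222 / 640 = 12.8469 → 12.8%.

12.8%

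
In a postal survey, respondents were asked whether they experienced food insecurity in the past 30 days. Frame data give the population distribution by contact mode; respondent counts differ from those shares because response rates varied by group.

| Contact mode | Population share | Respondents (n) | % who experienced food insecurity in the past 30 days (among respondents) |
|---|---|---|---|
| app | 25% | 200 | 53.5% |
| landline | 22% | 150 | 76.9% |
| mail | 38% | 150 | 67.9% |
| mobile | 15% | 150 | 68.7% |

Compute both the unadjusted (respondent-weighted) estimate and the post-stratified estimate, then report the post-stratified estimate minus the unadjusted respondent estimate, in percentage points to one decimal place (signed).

+0.7 percentage points

Naive respondent-only estimate (weights = respondent counts):
  (200/650)×53.5 + (150/650)×76.9 + (150/650)×67.9 + (150/650)×68.7 = 65.7308%
Reweighting by population contact mode shares:
  0.25×53.5 + 0.22×76.9 + 0.38×67.9 + 0.15×68.7 = 66.4%
Difference = 66.4 − 65.7308 = 0.6692 pp.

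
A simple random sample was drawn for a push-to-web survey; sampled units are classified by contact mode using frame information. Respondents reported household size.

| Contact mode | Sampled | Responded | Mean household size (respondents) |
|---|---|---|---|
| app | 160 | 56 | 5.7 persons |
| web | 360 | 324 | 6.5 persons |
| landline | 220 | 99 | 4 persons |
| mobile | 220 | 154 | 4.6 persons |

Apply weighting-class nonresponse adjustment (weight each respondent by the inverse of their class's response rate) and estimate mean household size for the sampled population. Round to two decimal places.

5.36

Response rates by class: app 56/160 = 35%, web 324/360 = 90%, landline 99/220 = 45%, mobile 154/220 = 70%.
Inverse-response-rate weighting restores each class to its sampled count, so class totals weight by n_sampled:
  app: 160 × 5.7 = 912
  web: 360 × 6.5 = 2340
  landline: 220 × 4 = 880
  mobile: 220 × 4.6 = 1012
Adjusted estimate = 5144 / 960 = 5.35833 → 5.36.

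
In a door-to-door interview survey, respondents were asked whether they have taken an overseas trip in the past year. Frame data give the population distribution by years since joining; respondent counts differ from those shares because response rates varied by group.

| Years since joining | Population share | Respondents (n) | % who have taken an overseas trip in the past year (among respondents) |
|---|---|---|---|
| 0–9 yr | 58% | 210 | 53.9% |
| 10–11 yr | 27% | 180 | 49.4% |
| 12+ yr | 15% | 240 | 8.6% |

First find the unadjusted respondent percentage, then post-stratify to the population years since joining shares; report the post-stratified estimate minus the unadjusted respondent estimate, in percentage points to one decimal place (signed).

+10.5 percentage points

Unadjusted (pooled respondent) estimate weights by respondent counts:
  (210/630)×53.9 + (180/630)×49.4 + (240/630)×8.6 = 35.3571%
Post-stratified estimate weights by population shares:
  0.58×53.9 + 0.27×49.4 + 0.15×8.6 = 45.89%
Difference = 45.89 − 35.3571 = 10.5329 pp.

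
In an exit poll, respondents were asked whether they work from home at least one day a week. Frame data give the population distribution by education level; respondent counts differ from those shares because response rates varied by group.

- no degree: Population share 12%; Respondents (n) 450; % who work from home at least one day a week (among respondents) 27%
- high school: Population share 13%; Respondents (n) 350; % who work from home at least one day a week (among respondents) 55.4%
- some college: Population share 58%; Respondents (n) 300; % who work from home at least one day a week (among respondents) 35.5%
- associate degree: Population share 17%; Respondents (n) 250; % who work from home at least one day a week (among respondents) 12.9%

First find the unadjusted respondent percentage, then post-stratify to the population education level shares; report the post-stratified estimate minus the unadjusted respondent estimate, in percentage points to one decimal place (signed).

Without adjustment, the pooled respondent share is:
  (450/1350)×27 + (350/1350)×55.4 + (300/1350)×35.5 + (250/1350)×12.9 = 33.6407%
Post-stratifying to population shares instead:
  0.12×27 + 0.13×55.4 + 0.58×35.5 + 0.17×12.9 = 33.225%
Difference = 33.225 − 33.6407 = -0.4157 pp.

-0.4 percentage points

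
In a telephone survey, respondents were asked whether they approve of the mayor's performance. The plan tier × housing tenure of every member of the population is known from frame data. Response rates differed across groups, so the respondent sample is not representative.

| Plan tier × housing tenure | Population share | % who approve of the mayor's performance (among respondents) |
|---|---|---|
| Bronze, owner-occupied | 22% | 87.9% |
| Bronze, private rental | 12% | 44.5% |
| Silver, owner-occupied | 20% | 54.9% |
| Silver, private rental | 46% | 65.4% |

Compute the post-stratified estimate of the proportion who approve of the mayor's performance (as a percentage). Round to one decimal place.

65.7%

Reweight to the known plan tier × housing tenure distribution:
  Bronze, owner-occupied: 0.22 × 87.9 = 19.338
  Bronze, private rental: 0.12 × 44.5 = 5.34
  Silver, owner-occupied: 0.2 × 54.9 = 10.98
  Silver, private rental: 0.46 × 65.4 = 30.084
Post-stratified estimate = 65.742 → 65.7%.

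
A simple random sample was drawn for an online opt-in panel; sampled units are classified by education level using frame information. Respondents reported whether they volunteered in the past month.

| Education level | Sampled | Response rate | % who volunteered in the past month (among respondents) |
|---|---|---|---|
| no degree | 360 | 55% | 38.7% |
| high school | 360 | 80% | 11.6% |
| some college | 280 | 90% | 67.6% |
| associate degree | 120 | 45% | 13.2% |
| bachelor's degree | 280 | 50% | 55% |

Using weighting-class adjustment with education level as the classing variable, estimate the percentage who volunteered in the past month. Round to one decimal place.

38.6%

Inverse-response-rate weighting restores each class to its sampled count, so class totals weight by n_sampled:
  no degree: 360 × 38.7 = 13932
  high school: 360 × 11.6 = 4176
  some college: 280 × 67.6 = 18,928
  associate degree: 120 × 13.2 = 1584
  bachelor's degree: 280 × 55 = 15,400
Adjusted estimate = 54,020 / 1,400 = 38.5857 → 38.6%.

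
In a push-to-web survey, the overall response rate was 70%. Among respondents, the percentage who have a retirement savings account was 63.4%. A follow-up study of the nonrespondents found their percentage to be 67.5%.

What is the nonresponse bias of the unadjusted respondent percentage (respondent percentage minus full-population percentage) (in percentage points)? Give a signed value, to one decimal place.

-1.2 percentage points

Nonresponse fraction = 1 − 0.7 = 0.3.
Bias = (nonresponse fraction) × (respondent percentage − nonrespondent percentage)
     = 0.3 × (63.4 − 67.5) = 0.3 × -4.1 = -1.23.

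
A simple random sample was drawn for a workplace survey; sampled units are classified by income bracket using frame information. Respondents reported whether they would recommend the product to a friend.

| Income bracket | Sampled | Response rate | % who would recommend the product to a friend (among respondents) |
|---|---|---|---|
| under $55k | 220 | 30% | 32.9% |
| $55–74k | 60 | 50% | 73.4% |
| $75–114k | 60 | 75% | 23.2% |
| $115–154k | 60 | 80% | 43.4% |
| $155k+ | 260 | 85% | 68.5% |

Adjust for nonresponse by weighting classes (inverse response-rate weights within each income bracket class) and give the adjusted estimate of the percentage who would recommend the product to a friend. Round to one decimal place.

50.7%

Inverse-response-rate weighting restores each class to its sampled count, so class totals weight by n_sampled:
  under $55k: 220 × 32.9 = 7238
  $55–74k: 60 × 73.4 = 4404
  $75–114k: 60 × 23.2 = 1392
  $115–154k: 60 × 43.4 = 2604
  $155k+: 260 × 68.5 = 17,810
Adjusted estimate = 33,448 / 660 = 50.6788 → 50.7%.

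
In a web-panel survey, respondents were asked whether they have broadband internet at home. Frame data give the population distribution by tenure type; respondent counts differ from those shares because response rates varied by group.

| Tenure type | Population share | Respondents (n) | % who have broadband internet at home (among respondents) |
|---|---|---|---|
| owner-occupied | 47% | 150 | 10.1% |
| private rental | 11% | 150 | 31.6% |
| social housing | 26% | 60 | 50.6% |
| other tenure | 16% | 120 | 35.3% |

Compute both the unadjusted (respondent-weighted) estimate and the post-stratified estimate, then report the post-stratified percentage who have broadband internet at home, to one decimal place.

Unadjusted (pooled respondent) estimate weights by respondent counts:
  (150/480)×10.1 + (150/480)×31.6 + (60/480)×50.6 + (120/480)×35.3 = 28.1812%
Post-stratifying to population shares instead:
  0.47×10.1 + 0.11×31.6 + 0.26×50.6 + 0.16×35.3 = 27.027%

27.0%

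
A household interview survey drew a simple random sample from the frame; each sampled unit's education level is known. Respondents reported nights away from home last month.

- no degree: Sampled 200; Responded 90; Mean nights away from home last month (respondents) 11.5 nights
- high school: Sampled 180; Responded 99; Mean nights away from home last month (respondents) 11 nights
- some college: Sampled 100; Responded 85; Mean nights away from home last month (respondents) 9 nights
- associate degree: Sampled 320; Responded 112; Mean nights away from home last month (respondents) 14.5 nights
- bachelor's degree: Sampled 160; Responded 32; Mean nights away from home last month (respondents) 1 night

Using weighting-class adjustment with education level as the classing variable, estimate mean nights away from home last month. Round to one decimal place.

Response rates by class: no degree 90/200 = 45%, high school 99/180 = 55%, some college 85/100 = 85%, associate degree 112/320 = 35%, bachelor's degree 32/160 = 20%.
With weight = n_sampled/n_responded per class, the weighted class total is n_sampled:
  no degree: 200 × 11.5 = 2300
  high school: 180 × 11 = 1980
  some college: 100 × 9 = 900
  associate degree: 320 × 14.5 = 4640
  bachelor's degree: 160 × 1 = 160
Adjusted estimate = 9980 / 960 = 10.3958 → 10.4.

10.4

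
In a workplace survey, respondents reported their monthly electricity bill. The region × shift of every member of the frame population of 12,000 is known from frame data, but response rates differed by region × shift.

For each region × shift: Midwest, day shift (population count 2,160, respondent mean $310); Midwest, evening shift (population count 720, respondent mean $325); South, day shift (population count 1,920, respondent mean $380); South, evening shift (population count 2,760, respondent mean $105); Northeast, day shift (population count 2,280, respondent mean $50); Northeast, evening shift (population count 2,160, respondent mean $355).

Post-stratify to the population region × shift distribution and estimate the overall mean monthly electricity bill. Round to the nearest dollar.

Each cell contributes population-share × respondent value:
  Midwest, day shift: (2,160/12,000) × 310 = 55.8
  Midwest, evening shift: (720/12,000) × 325 = 19.5
  South, day shift: (1,920/12,000) × 380 = 60.8
  South, evening shift: (2,760/12,000) × 105 = 24.15
  Northeast, day shift: (2,280/12,000) × 50 = 9.5
  Northeast, evening shift: (2,160/12,000) × 355 = 63.9
Post-stratified estimate = 233.65 → $234.

$234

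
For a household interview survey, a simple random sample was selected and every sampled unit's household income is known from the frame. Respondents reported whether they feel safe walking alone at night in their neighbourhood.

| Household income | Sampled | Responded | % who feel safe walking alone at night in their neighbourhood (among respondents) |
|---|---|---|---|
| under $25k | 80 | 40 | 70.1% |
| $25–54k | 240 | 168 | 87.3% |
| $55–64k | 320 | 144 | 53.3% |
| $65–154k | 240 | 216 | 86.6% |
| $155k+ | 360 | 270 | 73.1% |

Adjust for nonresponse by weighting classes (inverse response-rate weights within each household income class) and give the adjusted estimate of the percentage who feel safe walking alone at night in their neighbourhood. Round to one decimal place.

73.2%

Class response rates: under $25k 40/80 = 50%, $25–54k 168/240 = 70%, $55–64k 144/320 = 45%, $65–154k 216/240 = 90%, $155k+ 270/360 = 75%.
Each respondent's weight = sampled/responded in their class; summing within a class gives n_sampled, so:
  under $25k: 80 × 70.1 = 5608
  $25–54k: 240 × 87.3 = 20,952
  $55–64k: 320 × 53.3 = 17,056
  $65–154k: 240 × 86.6 = 20,784
  $155k+: 360 × 73.1 = 26316
Adjusted estimate = 90,716 / 1,240 = 73.1581 → 73.2%.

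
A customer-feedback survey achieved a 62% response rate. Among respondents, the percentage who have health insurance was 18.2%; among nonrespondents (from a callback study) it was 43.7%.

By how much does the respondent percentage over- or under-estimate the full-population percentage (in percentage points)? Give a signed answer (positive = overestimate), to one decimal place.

-9.7 percentage points

Nonresponse fraction = 1 − 0.62 = 0.38.
Bias = (nonresponse fraction) × (respondent percentage − nonrespondent percentage)
     = 0.38 × (18.2 − 43.7) = 0.38 × -25.5 = -9.69.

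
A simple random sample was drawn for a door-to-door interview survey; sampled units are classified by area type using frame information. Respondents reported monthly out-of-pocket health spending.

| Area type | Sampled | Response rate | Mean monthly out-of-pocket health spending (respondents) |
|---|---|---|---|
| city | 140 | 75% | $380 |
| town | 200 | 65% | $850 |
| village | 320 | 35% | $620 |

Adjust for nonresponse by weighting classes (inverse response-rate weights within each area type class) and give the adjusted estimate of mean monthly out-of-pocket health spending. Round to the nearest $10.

$640

Inverse-response-rate weighting restores each class to its sampled count, so class totals weight by n_sampled:
  city: 140 × 380 = 53,200
  town: 200 × 850 = 170,000
  village: 320 × 620 = 198,400
Adjusted estimate = 421,600 / 660 = 638.788 → $640.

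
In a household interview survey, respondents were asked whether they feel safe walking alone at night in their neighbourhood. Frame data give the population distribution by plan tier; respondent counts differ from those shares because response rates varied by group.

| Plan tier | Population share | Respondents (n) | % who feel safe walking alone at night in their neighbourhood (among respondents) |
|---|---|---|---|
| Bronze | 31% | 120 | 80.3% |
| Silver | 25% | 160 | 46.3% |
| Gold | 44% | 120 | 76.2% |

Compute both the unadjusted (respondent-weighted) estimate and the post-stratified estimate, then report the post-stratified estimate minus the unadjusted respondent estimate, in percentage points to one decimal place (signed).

+4.5 percentage points

Without adjustment, the pooled respondent share is:
  (120/400)×80.3 + (160/400)×46.3 + (120/400)×76.2 = 65.47%
Post-stratified estimate weights by population shares:
  0.31×80.3 + 0.25×46.3 + 0.44×76.2 = 69.996%
Difference = 69.996 − 65.47 = 4.526 pp.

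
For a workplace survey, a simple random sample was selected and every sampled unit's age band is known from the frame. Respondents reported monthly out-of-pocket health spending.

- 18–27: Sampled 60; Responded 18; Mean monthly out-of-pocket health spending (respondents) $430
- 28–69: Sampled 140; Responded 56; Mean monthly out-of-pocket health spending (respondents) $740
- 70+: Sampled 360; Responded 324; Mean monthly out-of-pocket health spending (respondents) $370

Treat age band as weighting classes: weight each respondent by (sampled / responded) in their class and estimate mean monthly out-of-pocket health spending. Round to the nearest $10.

Response rates by class: 18–27 18/60 = 30%, 28–69 56/140 = 40%, 70+ 324/360 = 90%.
With weight = n_sampled/n_responded per class, the weighted class total is n_sampled:
  18–27: 60 × 430 = 25,800
  28–69: 140 × 740 = 103,600
  70+: 360 × 370 = 133,200
Adjusted estimate = 262,600 / 560 = 468.929 → $470.

$470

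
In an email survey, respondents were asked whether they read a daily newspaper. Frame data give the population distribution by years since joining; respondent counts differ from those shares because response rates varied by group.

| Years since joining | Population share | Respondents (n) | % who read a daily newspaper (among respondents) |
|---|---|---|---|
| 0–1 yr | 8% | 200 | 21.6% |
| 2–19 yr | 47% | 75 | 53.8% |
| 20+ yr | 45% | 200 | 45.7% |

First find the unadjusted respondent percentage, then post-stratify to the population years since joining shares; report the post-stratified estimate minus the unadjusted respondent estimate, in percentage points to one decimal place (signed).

Unadjusted (pooled respondent) estimate weights by respondent counts:
  (200/475)×21.6 + (75/475)×53.8 + (200/475)×45.7 = 36.8316%
Reweighting by population years since joining shares:
  0.08×21.6 + 0.47×53.8 + 0.45×45.7 = 47.579%
Difference = 47.579 − 36.8316 = 10.7474 pp.

+10.7 percentage points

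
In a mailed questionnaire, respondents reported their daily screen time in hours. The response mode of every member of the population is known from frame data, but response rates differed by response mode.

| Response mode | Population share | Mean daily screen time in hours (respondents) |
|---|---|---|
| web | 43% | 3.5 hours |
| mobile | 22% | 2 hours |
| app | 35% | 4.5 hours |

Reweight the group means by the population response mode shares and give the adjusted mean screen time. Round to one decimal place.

3.5

Post-stratification weights by population share, not respondent share:
  web: 0.43 × 3.5 = 1.505
  mobile: 0.22 × 2 = 0.44
  app: 0.35 × 4.5 = 1.575
Post-stratified estimate = 3.52 → 3.5.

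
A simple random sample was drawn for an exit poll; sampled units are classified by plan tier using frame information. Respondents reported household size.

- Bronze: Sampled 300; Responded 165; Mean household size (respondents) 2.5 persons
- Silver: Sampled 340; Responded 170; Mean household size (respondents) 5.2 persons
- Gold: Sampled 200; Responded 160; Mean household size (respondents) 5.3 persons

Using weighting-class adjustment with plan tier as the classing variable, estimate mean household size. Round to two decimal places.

4.26

Class response rates: Bronze 165/300 = 55%, Silver 170/340 = 50%, Gold 160/200 = 80%.
Inverse-response-rate weighting restores each class to its sampled count, so class totals weight by n_sampled:
  Bronze: 300 × 2.5 = 750
  Silver: 340 × 5.2 = 1768
  Gold: 200 × 5.3 = 1060
Adjusted estimate = 3578 / 840 = 4.25952 → 4.26.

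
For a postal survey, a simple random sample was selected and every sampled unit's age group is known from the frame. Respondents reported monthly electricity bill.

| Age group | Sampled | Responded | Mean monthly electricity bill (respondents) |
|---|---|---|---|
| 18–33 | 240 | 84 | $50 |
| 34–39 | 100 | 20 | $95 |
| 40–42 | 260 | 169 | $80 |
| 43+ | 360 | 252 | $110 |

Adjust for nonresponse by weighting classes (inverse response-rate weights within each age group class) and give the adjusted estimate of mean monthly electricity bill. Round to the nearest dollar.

$85

Response rates by class: 18–33 84/240 = 35%, 34–39 20/100 = 20%, 40–42 169/260 = 65%, 43+ 252/360 = 70%.
Weighting each respondent by the inverse class response rate inflates each class back to its sampled size, so the class weight is n_sampled:
  18–33: 240 × 50 = 12,000
  34–39: 100 × 95 = 9500
  40–42: 260 × 80 = 20,800
  43+: 360 × 110 = 39,600
Adjusted estimate = 81,900 / 960 = 85.3125 → $85.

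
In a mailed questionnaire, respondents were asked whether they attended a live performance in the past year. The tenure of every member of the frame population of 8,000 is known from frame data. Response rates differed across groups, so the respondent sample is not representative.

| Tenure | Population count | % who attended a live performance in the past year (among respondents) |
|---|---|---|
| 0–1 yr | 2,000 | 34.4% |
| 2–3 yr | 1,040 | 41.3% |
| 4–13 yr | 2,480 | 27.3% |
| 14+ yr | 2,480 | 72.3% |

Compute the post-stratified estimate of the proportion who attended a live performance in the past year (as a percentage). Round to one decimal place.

44.8%

Post-stratification weights by population share, not respondent share:
  0–1 yr: (2,000/8,000) × 34.4 = 8.6
  2–3 yr: (1,040/8,000) × 41.3 = 5.369
  4–13 yr: (2,480/8,000) × 27.3 = 8.463
  14+ yr: (2,480/8,000) × 72.3 = 22.413
Post-stratified estimate = 44.845 → 44.8%.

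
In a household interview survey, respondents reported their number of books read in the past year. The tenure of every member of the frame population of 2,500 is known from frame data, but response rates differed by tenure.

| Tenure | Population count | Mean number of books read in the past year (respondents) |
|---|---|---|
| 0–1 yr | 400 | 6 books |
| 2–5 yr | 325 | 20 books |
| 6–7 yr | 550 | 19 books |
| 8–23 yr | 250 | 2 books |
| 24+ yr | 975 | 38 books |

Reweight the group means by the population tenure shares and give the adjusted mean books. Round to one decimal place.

22.8

Reweight to the known tenure distribution:
  0–1 yr: (400/2,500) × 6 = 0.96
  2–5 yr: (325/2,500) × 20 = 2.6
  6–7 yr: (550/2,500) × 19 = 4.18
  8–23 yr: (250/2,500) × 2 = 0.2
  24+ yr: (975/2,500) × 38 = 14.82
Post-stratified estimate = 22.76 → 22.8.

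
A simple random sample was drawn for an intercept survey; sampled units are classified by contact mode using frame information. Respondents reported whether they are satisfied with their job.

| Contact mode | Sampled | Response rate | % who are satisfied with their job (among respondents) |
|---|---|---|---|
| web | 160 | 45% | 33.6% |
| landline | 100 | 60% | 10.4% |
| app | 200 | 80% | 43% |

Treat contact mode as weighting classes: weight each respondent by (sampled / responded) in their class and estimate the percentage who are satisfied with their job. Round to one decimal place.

With weight = n_sampled/n_responded per class, the weighted class total is n_sampled:
  web: 160 × 33.6 = 5376
  landline: 100 × 10.4 = 1040
  app: 200 × 43 = 8600
Adjusted estimate = 15,016 / 460 = 32.6435 → 32.6%.

32.6%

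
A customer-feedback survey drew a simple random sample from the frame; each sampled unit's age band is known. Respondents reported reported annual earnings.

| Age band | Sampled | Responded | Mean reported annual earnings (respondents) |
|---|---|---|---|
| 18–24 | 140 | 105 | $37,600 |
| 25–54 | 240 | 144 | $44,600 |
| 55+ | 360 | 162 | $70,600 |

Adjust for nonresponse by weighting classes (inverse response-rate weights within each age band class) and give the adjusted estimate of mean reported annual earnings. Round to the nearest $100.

$55,900

Class response rates: 18–24 105/140 = 75%, 25–54 144/240 = 60%, 55+ 162/360 = 45%.
Each respondent's weight = sampled/responded in their class; summing within a class gives n_sampled, so:
  18–24: 140 × 37,600 = 5,264,000
  25–54: 240 × 44,600 = 10,704,000
  55+: 360 × 70,600 = 25,416,000
Adjusted estimate = 41,384,000 / 740 = 55924.3 → $55,900.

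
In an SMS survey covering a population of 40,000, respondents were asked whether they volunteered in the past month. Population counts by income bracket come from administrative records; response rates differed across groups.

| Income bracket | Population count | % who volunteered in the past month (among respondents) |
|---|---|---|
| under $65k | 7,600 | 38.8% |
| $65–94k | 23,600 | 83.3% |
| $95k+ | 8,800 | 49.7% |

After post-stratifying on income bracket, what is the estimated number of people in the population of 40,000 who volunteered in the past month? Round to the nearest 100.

Each cell contributes its population count × the respondent rate:
  under $65k: 7,600 × 38.8% = 2948.8
  $65–94k: 23,600 × 83.3% = 19658.8
  $95k+: 8,800 × 49.7% = 4373.6
Estimated total = 26981.2 → 27,000.

27,000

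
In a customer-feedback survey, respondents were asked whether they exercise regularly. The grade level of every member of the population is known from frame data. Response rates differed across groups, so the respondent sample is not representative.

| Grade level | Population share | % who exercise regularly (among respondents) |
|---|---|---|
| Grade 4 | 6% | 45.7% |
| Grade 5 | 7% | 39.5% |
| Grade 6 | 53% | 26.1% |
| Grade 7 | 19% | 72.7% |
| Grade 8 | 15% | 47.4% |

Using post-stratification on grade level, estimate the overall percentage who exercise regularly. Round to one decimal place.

Weight each group's respondent value by its population share:
  Grade 4: 0.06 × 45.7 = 2.742
  Grade 5: 0.07 × 39.5 = 2.765
  Grade 6: 0.53 × 26.1 = 13.833
  Grade 7: 0.19 × 72.7 = 13.813
  Grade 8: 0.15 × 47.4 = 7.11
Post-stratified estimate = 40.263 → 40.3%.

40.3%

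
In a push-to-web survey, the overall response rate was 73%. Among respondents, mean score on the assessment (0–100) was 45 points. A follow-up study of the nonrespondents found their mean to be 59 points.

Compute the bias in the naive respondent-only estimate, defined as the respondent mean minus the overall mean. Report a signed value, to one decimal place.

Nonresponse fraction = 1 − 0.73 = 0.27.
Bias = (nonresponse fraction) × (respondent mean − nonrespondent mean)
     = 0.27 × (45 − 59) = 0.27 × -14 = -3.78.

-3.8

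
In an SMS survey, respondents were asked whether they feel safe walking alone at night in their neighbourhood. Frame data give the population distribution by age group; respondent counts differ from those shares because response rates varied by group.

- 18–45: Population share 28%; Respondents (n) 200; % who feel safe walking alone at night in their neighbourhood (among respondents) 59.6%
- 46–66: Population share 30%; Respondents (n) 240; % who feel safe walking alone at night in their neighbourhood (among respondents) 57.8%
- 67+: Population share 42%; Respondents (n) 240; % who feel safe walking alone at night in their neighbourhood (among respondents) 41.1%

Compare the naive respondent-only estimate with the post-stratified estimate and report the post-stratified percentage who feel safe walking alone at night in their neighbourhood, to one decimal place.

Unadjusted (pooled respondent) estimate weights by respondent counts:
  (200/680)×59.6 + (240/680)×57.8 + (240/680)×41.1 = 52.4353%
Post-stratified estimate weights by population shares:
  0.28×59.6 + 0.3×57.8 + 0.42×41.1 = 51.29%

51.3%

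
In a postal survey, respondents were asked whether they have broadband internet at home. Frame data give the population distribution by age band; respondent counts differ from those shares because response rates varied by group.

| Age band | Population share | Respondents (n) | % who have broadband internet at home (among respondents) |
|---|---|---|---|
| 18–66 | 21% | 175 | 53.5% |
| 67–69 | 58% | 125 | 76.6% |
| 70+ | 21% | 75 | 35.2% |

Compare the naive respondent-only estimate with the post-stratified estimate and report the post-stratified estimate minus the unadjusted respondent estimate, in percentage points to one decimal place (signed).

+5.5 percentage points

Naive respondent-only estimate (weights = respondent counts):
  (175/375)×53.5 + (125/375)×76.6 + (75/375)×35.2 = 57.54%
Post-stratified estimate weights by population shares:
  0.21×53.5 + 0.58×76.6 + 0.21×35.2 = 63.055%
Difference = 63.055 − 57.54 = 5.515 pp.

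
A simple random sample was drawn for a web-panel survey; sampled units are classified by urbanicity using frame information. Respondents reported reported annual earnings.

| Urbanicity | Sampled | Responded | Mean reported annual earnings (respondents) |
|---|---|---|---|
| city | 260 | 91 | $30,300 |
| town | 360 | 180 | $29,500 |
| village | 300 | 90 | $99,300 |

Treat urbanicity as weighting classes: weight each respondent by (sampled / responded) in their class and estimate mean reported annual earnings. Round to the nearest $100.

$52,500

Class response rates: city 91/260 = 35%, town 180/360 = 50%, village 90/300 = 30%.
With weight = n_sampled/n_responded per class, the weighted class total is n_sampled:
  city: 260 × 30,300 = 7,878,000
  town: 360 × 29,500 = 10,620,000
  village: 300 × 99,300 = 29,790,000
Adjusted estimate = 48,288,000 / 920 = 52487 → $52,500.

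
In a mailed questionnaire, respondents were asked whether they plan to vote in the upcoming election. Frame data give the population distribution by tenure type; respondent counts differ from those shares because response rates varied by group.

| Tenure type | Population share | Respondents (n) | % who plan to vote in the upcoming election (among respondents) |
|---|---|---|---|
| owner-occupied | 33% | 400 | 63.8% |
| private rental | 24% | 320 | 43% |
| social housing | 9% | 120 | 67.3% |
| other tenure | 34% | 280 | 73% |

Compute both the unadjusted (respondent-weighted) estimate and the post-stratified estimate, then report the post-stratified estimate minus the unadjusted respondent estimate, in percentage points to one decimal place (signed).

Unadjusted (pooled respondent) estimate weights by respondent counts:
  (400/1120)×63.8 + (320/1120)×43 + (120/1120)×67.3 + (280/1120)×73 = 60.5321%
Reweighting by population tenure type shares:
  0.33×63.8 + 0.24×43 + 0.09×67.3 + 0.34×73 = 62.251%
Difference = 62.251 − 60.5321 = 1.7189 pp.

+1.7 percentage points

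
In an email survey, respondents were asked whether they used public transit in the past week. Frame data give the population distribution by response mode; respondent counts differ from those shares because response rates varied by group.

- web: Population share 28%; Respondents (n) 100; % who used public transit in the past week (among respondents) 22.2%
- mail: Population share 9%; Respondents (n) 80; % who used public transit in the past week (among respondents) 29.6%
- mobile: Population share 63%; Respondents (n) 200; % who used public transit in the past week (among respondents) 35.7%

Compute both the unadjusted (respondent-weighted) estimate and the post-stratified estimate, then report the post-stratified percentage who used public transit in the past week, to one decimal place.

Without adjustment, the pooled respondent share is:
  (100/380)×22.2 + (80/380)×29.6 + (200/380)×35.7 = 30.8632%
Post-stratified estimate weights by population shares:
  0.28×22.2 + 0.09×29.6 + 0.63×35.7 = 31.371%

31.4%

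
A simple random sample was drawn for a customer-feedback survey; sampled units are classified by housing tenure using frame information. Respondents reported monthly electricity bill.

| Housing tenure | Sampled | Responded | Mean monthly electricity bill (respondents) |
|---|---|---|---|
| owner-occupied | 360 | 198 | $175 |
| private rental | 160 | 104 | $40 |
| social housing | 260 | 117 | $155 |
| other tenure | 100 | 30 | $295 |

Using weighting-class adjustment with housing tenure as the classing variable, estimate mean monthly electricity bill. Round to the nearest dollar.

$158

Response rates by class: owner-occupied 198/360 = 55%, private rental 104/160 = 65%, social housing 117/260 = 45%, other tenure 30/100 = 30%.
Inverse-response-rate weighting restores each class to its sampled count, so class totals weight by n_sampled:
  owner-occupied: 360 × 175 = 63,000
  private rental: 160 × 40 = 6400
  social housing: 260 × 155 = 40,300
  other tenure: 100 × 295 = 29,500
Adjusted estimate = 139,200 / 880 = 158.182 → $158.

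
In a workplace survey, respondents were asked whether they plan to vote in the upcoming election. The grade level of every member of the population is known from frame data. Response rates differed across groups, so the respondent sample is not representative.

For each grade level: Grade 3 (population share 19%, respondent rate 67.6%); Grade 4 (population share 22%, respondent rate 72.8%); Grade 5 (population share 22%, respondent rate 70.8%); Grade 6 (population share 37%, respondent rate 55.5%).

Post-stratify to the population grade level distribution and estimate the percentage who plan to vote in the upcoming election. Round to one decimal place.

65.0%

Post-stratification weights by population share, not respondent share:
  Grade 3: 0.19 × 67.6 = 12.844
  Grade 4: 0.22 × 72.8 = 16.016
  Grade 5: 0.22 × 70.8 = 15.576
  Grade 6: 0.37 × 55.5 = 20.535
Post-stratified estimate = 64.971 → 65.0%.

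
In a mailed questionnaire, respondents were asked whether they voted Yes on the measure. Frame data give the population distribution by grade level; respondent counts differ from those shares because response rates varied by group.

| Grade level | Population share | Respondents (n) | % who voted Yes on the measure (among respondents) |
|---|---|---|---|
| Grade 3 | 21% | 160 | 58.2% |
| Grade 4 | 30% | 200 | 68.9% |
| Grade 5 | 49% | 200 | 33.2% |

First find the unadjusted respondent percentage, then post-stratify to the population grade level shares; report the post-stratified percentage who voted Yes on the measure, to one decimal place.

49.2%

Naive respondent-only estimate (weights = respondent counts):
  (160/560)×58.2 + (200/560)×68.9 + (200/560)×33.2 = 53.0929%
Reweighting by population grade level shares:
  0.21×58.2 + 0.3×68.9 + 0.49×33.2 = 49.16%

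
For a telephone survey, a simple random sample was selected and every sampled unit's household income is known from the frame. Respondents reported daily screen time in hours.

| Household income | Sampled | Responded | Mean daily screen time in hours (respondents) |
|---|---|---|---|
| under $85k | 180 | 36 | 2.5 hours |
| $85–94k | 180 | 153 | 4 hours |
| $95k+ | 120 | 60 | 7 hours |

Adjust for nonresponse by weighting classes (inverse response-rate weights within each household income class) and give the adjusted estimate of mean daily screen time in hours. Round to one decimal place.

4.2

Class response rates: under $85k 36/180 = 20%, $85–94k 153/180 = 85%, $95k+ 60/120 = 50%.
Each respondent's weight = sampled/responded in their class; summing within a class gives n_sampled, so:
  under $85k: 180 × 2.5 = 450
  $85–94k: 180 × 4 = 720
  $95k+: 120 × 7 = 840
Adjusted estimate = 2010 / 480 = 4.1875 → 4.2.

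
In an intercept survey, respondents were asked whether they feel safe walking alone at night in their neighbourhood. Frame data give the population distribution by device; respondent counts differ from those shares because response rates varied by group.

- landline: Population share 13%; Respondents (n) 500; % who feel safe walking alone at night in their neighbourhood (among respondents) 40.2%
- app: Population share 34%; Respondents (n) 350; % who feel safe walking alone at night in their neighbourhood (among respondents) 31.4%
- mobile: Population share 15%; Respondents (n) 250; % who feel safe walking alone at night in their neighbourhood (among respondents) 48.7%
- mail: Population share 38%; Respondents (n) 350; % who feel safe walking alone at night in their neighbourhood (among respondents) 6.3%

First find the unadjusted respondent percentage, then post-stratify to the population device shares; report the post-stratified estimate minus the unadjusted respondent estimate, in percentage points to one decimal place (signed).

Naive respondent-only estimate (weights = respondent counts):
  (500/1450)×40.2 + (350/1450)×31.4 + (250/1450)×48.7 + (350/1450)×6.3 = 31.3586%
Reweighting by population device shares:
  0.13×40.2 + 0.34×31.4 + 0.15×48.7 + 0.38×6.3 = 25.601%
Difference = 25.601 − 31.3586 = -5.7576 pp.

-5.8 percentage points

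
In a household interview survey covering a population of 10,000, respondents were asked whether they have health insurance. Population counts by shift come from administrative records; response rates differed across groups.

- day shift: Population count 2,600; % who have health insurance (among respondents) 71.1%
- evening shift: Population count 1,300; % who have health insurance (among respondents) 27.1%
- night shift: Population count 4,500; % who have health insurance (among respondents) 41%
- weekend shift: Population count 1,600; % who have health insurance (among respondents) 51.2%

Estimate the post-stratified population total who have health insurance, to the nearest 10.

Estimated count per cell = population count × respondent percentage:
  day shift: 2,600 × 71.1% = 1848.6
  evening shift: 1,300 × 27.1% = 352.3
  night shift: 4,500 × 41% = 1845
  weekend shift: 1,600 × 51.2% = 819.2
Estimated total = 4865.1 → 4,870.

4,870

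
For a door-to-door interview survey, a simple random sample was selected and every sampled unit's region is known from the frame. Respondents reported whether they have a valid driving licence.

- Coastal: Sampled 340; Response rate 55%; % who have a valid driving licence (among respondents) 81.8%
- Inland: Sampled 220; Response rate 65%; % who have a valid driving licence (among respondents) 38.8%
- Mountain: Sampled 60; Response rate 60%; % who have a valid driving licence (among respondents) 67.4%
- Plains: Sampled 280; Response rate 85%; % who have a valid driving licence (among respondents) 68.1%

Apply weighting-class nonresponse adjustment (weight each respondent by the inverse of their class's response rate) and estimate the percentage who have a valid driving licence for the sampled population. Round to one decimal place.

With weight = n_sampled/n_responded per class, the weighted class total is n_sampled:
  Coastal: 340 × 81.8 = 27,812
  Inland: 220 × 38.8 = 8536
  Mountain: 60 × 67.4 = 4044
  Plains: 280 × 68.1 = 19,068
Adjusted estimate = 59,460 / 900 = 66.0667 → 66.1%.

66.1%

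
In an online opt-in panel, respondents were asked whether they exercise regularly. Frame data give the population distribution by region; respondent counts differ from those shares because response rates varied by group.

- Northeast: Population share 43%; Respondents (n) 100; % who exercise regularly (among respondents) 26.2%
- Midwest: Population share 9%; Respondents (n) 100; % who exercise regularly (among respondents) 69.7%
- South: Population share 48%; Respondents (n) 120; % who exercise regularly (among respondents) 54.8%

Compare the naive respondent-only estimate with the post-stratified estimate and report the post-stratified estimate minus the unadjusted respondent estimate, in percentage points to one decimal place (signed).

Naive respondent-only estimate (weights = respondent counts):
  (100/320)×26.2 + (100/320)×69.7 + (120/320)×54.8 = 50.5187%
Post-stratified estimate weights by population shares:
  0.43×26.2 + 0.09×69.7 + 0.48×54.8 = 43.843%
Difference = 43.843 − 50.5187 = -6.6758 pp.

-6.7 percentage points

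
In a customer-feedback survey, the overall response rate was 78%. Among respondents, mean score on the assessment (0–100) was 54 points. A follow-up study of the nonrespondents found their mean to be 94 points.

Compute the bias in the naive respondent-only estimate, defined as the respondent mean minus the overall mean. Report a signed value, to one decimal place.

-8.8

Nonresponse fraction = 1 − 0.78 = 0.22.
Bias = (nonresponse fraction) × (respondent mean − nonrespondent mean)
     = 0.22 × (54 − 94) = 0.22 × -40 = -8.8.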